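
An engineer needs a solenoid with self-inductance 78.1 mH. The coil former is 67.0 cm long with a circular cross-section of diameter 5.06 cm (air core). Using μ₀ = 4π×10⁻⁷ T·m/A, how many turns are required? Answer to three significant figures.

A = π(d/2)² = π(2.530×10^-2 m)² = 2.011×10^-3 m².
From L = μ₀N²A/ℓ, N = √(Lℓ / (μ₀A)).
N = √[(7.810×10^-2)(0.67) / ((4π×10⁻⁷)×2.011×10^-3)] = √(2.071×10^7) ≈ 4550.5.

N ≈ 4550 turns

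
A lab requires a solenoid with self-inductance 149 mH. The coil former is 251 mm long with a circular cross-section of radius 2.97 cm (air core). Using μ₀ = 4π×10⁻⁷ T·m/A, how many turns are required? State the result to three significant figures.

A = πr² = π(2.970×10^-2 m)² = 2.771×10^-3 m².
From L = μ₀N²A/ℓ, N = √(Lℓ / (μ₀A)).
N = √[(0.149)(0.251) / ((4π×10⁻⁷)×2.771×10^-3)] = √(1.074×10^7) ≈ 3277.1.

N ≈ 3280 turns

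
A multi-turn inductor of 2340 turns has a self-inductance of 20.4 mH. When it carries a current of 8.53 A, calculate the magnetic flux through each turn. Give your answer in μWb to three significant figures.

Φ_B ≈ 74.4 μWb

From L = NΦ_B/I, the flux per turn is Φ_B = LI/N.
Φ_B = (2.040×10^-2 H)(8.53 A)/2340 = 7.436×10^-5 Wb.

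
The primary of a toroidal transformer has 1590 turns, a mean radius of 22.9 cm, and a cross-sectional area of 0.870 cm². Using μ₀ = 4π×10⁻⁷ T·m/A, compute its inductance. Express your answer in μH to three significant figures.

L ≈ 192 μH

For a thin toroid, L = μ₀N²A/(2πR).
L = (4π×10⁻⁷)(1590)²(8.700×10^-5) / (2π×0.229 m) = 1.921×10^-4 H.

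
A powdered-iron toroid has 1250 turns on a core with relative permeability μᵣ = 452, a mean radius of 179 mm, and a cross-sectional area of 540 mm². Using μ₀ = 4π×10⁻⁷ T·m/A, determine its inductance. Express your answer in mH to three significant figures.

For a thin toroid, L = μ₀μᵣN²A/(2πR).
L = (4π×10⁻⁷)(452)(1250)²(5.400×10^-4) / (2π×0.179 m) = 0.4261 H.

L ≈ 426 mH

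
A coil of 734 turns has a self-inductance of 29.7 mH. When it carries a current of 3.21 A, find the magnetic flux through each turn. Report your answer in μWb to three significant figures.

From L = NΦ_B/I, the flux per turn is Φ_B = LI/N.
Φ_B = (2.970×10^-2 H)(3.21 A)/734 = 1.299×10^-4 Wb.

Φ_B ≈ 130 μWb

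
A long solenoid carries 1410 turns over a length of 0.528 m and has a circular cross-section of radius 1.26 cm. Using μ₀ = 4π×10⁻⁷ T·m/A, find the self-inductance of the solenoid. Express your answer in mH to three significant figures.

L ≈ 2.36 mH

A = πr² = π(1.260×10^-2 m)² = 4.988×10^-4 m².
For a long solenoid, L = μ₀N²A/ℓ.
L = (4π×10⁻⁷)(1410)²(4.988×10^-4)/(0.528 m) = 2.360×10^-3 H.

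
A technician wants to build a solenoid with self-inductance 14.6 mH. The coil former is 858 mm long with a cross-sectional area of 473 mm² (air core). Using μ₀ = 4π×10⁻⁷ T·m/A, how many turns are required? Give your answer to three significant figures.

A = 473 mm² = 4.730×10^-4 m².
From L = μ₀N²A/ℓ, N = √(Lℓ / (μ₀A)).
N = √[(1.460×10^-2)(0.858) / ((4π×10⁻⁷)×4.730×10^-4)] = √(2.108×10^7) ≈ 4590.8.

N ≈ 4590 turns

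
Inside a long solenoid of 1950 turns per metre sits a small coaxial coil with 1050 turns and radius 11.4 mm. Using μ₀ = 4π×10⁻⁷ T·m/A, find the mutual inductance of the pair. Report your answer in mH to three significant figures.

The outer solenoid produces a uniform field B₁ = μ₀n₁I₁ across the inner coil,
so the flux linkage is N₂Φ = N₂B₁A₂ = μ₀n₁N₂A₂·I₁, giving M = μ₀n₁N₂A₂.
A₂ = πr² = π(1.140×10^-2 m)² = 4.083×10^-4 m².
M = (4π×10⁻⁷)(1950)(1050)(4.083×10^-4) = 1.050×10^-3 H.

M ≈ 1.05 mH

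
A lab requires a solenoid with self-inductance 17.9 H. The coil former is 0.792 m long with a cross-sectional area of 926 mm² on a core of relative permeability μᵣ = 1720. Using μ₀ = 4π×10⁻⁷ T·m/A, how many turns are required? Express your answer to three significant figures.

A = 926 mm² = 9.260×10^-4 m².
From L = μ₀μᵣN²A/ℓ, N = √(Lℓ / (μ₀μᵣA)).
N = √[(17.9)(0.792) / ((4π×10⁻⁷)(1720)×9.260×10^-4)] = √(7.083×10^6) ≈ 2661.4.

N ≈ 2660 turns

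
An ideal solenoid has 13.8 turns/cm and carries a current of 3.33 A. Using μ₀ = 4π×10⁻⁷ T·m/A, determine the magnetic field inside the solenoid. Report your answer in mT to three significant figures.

Inside a long solenoid, B = μ₀nI.
B = (4π×10⁻⁷)(1.380×10^3 m⁻¹)(3.33 A) = 5.7747×10^-3 T.

B ≈ 5.77 mT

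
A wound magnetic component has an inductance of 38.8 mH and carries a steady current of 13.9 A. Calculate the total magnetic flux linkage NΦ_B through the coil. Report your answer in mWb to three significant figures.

From L = NΦ_B/I, the flux linkage is NΦ_B = LI.
NΦ_B = (3.880×10^-2 H)(13.9 A) = 0.5393 Wb.

NΦ_B ≈ 539 mWb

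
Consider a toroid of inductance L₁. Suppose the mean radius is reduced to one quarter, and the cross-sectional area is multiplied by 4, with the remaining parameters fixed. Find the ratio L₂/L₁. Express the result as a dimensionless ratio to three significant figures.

L₂/L₁ = 16.0

For a toroid, L ∝ μᵣN²A/R.
L₂/L₁ = (0.25)^-1 × (4) = 16.0.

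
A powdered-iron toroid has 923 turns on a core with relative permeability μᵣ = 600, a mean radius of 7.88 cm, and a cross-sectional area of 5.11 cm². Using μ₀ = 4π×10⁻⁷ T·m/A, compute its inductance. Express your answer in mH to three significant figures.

For a thin toroid, L = μ₀μᵣN²A/(2πR).
L = (4π×10⁻⁷)(600)(923)²(5.110×10^-4) / (2π×7.880×10^-2 m) = 0.6629 H.

L ≈ 663 mH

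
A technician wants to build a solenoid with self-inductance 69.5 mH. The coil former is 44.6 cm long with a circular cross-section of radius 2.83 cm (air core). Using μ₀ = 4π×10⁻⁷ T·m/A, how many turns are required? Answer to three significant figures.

N ≈ 3130 turns

A = πr² = π(2.830×10^-2 m)² = 2.516×10^-3 m².
From L = μ₀N²A/ℓ, N = √(Lℓ / (μ₀A)).
N = √[(6.950×10^-2)(0.446) / ((4π×10⁻⁷)×2.516×10^-3)] = √(9.804×10^6) ≈ 3131.1.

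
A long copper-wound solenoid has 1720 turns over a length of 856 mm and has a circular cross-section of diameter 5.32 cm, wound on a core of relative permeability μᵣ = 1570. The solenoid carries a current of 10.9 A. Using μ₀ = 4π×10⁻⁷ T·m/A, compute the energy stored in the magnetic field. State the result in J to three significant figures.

A = π(d/2)² = π(2.660×10^-2 m)² = 2.223×10^-3 m².
L = μ₀μᵣN²A/ℓ = (4π×10⁻⁷)(1570)(1720)²(2.223×10^-3)/(0.856) = 15.16 H.
U = ½LI² = ½(15.16)(10.9)² = 900.4 J.

U ≈ 900 J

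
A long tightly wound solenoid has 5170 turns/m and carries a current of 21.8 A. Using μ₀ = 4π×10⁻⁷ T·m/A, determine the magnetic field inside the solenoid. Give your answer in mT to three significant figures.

B ≈ 142 mT

Inside a long solenoid, B = μ₀nI.
B = (4π×10⁻⁷)(5.170×10^3 m⁻¹)(21.8 A) = 0.1416 T.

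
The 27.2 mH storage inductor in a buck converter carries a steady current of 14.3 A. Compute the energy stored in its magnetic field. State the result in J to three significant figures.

U ≈ 2.78 J

Stored magnetic energy: U = ½LI².
U = ½(2.720×10^-2 H)(14.3 A)² = 2.781 J.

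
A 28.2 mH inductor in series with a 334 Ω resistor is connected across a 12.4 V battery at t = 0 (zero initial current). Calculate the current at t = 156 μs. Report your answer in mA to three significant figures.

τ = L/R = 2.820×10^-2/334 = 8.443×10^-5 s; final current I_∞ = ε/R = 12.4/334 = 3.713×10^-2 A.
I(t) = I_∞(1 − e^(−t/τ)) with t/τ = 1.848.
I = (3.713×10^-2)(1 − e^(−1.848)) = 3.127×10^-2 A.

I ≈ 31.3 mA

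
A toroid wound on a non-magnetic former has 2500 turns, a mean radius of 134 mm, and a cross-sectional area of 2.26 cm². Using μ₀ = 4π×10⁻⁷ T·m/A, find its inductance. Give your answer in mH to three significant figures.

L ≈ 2.11 mH

For a thin toroid, L = μ₀N²A/(2πR).
L = (4π×10⁻⁷)(2500)²(2.260×10^-4) / (2π×0.134 m) = 2.108×10^-3 H.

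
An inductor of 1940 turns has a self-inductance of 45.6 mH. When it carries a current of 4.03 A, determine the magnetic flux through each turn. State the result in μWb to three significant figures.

From L = NΦ_B/I, the flux per turn is Φ_B = LI/N.
Φ_B = (4.560×10^-2 H)(4.03 A)/1940 = 9.473×10^-5 Wb.

Φ_B ≈ 94.7 μWb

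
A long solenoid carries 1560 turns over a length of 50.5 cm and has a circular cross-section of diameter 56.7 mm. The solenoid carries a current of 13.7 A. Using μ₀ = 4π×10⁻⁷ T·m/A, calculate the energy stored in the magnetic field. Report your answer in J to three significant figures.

A = π(d/2)² = π(2.835×10^-2 m)² = 2.52497×10^-3 m².
L = μ₀N²A/ℓ = (4π×10⁻⁷)(1560)²(2.52497×10^-3)/(0.505) = 1.529×10^-2 H.
U = ½LI² = ½(1.529×10^-2)(13.7)² = 1.4349 J.

U ≈ 1.43 J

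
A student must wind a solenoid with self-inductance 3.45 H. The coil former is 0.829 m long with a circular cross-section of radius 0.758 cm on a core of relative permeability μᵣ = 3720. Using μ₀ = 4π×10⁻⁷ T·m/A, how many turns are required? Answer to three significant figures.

A = πr² = π(7.580×10^-3 m)² = 1.805×10^-4 m².
From L = μ₀μᵣN²A/ℓ, N = √(Lℓ / (μ₀μᵣA)).
N = √[(3.45)(0.829) / ((4π×10⁻⁷)(3720)×1.805×10^-4)] = √(3.389×10^6) ≈ 1841.1.

N ≈ 1840 turns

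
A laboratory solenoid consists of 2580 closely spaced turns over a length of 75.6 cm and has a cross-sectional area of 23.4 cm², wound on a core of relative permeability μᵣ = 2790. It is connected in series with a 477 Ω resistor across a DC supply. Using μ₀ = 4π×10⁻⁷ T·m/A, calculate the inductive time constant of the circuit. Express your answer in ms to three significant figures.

τ ≈ 151 ms

A = 23.4 cm² = 2.340×10^-3 m².
L = μ₀μᵣN²A/ℓ = (4π×10⁻⁷)(2790)(2580)²(2.340×10^-3)/(0.756) = 72.23 H.
τ = L/R = (72.23)/(477) = 0.1514 s.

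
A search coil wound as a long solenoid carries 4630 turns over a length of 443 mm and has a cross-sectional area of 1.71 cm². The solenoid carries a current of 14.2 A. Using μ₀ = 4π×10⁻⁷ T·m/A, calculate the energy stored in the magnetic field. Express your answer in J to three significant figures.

A = 1.71 cm² = 1.710×10^-4 m².
L = μ₀N²A/ℓ = (4π×10⁻⁷)(4630)²(1.710×10^-4)/(0.443) = 1.040×10^-2 H.
U = ½LI² = ½(1.040×10^-2)(14.2)² = 1.048 J.

U ≈ 1.05 J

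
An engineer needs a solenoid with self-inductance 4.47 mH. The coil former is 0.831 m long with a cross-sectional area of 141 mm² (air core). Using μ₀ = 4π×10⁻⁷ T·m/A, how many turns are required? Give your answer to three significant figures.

N ≈ 4580 turns

A = 141 mm² = 1.410×10^-4 m².
From L = μ₀N²A/ℓ, N = √(Lℓ / (μ₀A)).
N = √[(4.470×10^-3)(0.831) / ((4π×10⁻⁷)×1.410×10^-4)] = √(2.096×10^7) ≈ 4578.7.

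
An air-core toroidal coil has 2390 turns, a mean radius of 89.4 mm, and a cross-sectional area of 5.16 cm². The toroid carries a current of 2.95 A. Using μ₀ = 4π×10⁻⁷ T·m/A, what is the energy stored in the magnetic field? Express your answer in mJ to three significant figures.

L = μ₀N²A/(2πR) = (4π×10⁻⁷)(2390)²(5.160×10^-4)/(2π×8.940×10^-2) = 6.594×10^-3 H.
U = ½LI² = ½(6.594×10^-3)(2.95)² = 2.869×10^-2 J.

U ≈ 28.7 mJ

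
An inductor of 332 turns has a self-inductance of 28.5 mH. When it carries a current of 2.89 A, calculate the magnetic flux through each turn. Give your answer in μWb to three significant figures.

Φ_B ≈ 248 μWb

From L = NΦ_B/I, the flux per turn is Φ_B = LI/N.
Φ_B = (2.850×10^-2 H)(2.89 A)/332 = 2.481×10^-4 Wb.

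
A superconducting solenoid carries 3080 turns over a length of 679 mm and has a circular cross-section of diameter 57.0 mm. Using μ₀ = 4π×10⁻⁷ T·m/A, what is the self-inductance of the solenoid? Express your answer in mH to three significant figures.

L ≈ 44.8 mH

A = π(d/2)² = π(2.850×10^-2 m)² = 2.552×10^-3 m².
For a long solenoid, L = μ₀N²A/ℓ.
L = (4π×10⁻⁷)(3080)²(2.552×10^-3)/(0.679 m) = 4.480×10^-2 H.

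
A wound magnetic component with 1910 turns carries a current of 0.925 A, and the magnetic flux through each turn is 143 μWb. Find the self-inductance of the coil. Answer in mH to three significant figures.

L ≈ 295 mH

Self-inductance is defined by L = NΦ_B/I (flux linkage over current).
L = (1910)(1.430×10^-4 Wb)/(0.925 A) = 0.2953 H.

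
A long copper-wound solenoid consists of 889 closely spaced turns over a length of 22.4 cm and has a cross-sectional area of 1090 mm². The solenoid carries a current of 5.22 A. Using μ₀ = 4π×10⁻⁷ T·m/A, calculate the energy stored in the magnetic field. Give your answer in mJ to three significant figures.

U ≈ 65.8 mJ

A = 1090 mm² = 1.090×10^-3 m².
L = μ₀N²A/ℓ = (4π×10⁻⁷)(889)²(1.090×10^-3)/(0.224) = 4.833×10^-3 H.
U = ½LI² = ½(4.833×10^-3)(5.22)² = 6.584×10^-2 J.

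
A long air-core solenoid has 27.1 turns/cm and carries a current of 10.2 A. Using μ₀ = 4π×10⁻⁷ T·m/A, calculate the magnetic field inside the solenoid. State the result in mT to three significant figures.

Inside a long solenoid, B = μ₀nI.
B = (4π×10⁻⁷)(2.710×10^3 m⁻¹)(10.2 A) = 3.474×10^-2 T.

B ≈ 34.7 mT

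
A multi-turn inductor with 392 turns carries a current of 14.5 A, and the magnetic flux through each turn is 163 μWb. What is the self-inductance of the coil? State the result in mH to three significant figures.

L ≈ 4.41 mH

Self-inductance is defined by L = NΦ_B/I (flux linkage over current).
L = (392)(1.630×10^-4 Wb)/(14.5 A) = 4.407×10^-3 H.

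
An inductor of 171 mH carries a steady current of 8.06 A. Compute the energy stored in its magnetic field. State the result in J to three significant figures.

Stored magnetic energy: U = ½LI².
U = ½(0.171 H)(8.06 A)² = 5.554 J.

U ≈ 5.55 J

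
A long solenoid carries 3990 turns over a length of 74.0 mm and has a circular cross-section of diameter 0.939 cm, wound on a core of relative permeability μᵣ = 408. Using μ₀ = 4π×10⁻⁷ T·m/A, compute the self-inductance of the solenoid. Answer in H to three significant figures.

A = π(d/2)² = π(4.695×10^-3 m)² = 6.925×10^-5 m².
For a long solenoid, L = μ₀μᵣN²A/ℓ.
L = (4π×10⁻⁷)(408)(3990)²(6.925×10^-5)/(7.400×10^-2 m) = 7.638 H.

L ≈ 7.64 H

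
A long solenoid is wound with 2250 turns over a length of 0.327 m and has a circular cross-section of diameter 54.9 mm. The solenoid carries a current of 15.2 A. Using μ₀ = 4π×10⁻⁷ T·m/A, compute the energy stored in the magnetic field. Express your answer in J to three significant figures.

U ≈ 5.32 J

A = π(d/2)² = π(2.745×10^-2 m)² = 2.367×10^-3 m².
L = μ₀N²A/ℓ = (4π×10⁻⁷)(2250)²(2.367×10^-3)/(0.327) = 4.605×10^-2 H.
U = ½LI² = ½(4.605×10^-2)(15.2)² = 5.32 J.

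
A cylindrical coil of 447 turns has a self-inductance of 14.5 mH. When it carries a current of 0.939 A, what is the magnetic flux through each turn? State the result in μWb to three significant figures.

From L = NΦ_B/I, the flux per turn is Φ_B = LI/N.
Φ_B = (1.450×10^-2 H)(0.939 A)/447 = 3.046×10^-5 Wb.

Φ_B ≈ 30.5 μWb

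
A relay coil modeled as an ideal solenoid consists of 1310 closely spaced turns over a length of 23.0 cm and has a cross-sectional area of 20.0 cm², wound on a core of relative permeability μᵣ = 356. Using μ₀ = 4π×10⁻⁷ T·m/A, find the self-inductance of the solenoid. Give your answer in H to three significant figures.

A = 20.0 cm² = 2.000×10^-3 m².
For a long solenoid, L = μ₀μᵣN²A/ℓ.
L = (4π×10⁻⁷)(356)(1310)²(2.000×10^-3)/(0.23 m) = 6.676 H.

L ≈ 6.68 H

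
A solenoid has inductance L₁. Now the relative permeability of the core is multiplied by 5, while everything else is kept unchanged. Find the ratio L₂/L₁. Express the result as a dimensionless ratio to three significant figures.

For a solenoid, L ∝ μᵣN²A/ℓ.
L₂/L₁ = (5) = 5.00.

L₂/L₁ = 5.00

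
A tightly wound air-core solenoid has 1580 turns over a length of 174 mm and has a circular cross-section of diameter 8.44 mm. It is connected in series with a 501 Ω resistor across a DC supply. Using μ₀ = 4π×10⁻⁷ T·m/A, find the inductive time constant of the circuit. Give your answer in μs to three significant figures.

τ ≈ 2.01 μs

A = π(d/2)² = π(4.220×10^-3 m)² = 5.5947×10^-5 m².
L = μ₀N²A/ℓ = (4π×10⁻⁷)(1580)²(5.5947×10^-5)/(0.174) = 1.009×10^-3 H.
τ = L/R = (1.009×10^-3)/(501) = 2.013×10^-6 s.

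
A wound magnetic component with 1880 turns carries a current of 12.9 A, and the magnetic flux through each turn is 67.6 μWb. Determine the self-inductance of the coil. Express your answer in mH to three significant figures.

Self-inductance is defined by L = NΦ_B/I (flux linkage over current).
L = (1880)(6.760×10^-5 Wb)/(12.9 A) = 9.852×10^-3 H.

L ≈ 9.85 mH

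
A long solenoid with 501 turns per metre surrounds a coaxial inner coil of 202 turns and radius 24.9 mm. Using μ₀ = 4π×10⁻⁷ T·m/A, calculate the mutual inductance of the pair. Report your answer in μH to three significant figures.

M ≈ 248 μH

The outer solenoid produces a uniform field B₁ = μ₀n₁I₁ across the inner coil,
so the flux linkage is N₂Φ = N₂B₁A₂ = μ₀n₁N₂A₂·I₁, giving M = μ₀n₁N₂A₂.
A₂ = πr² = π(2.490×10^-2 m)² = 1.948×10^-3 m².
M = (4π×10⁻⁷)(501)(202)(1.948×10^-3) = 2.477×10^-4 H.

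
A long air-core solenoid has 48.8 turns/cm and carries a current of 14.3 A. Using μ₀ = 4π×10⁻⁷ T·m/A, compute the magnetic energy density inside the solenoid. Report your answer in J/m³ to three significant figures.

B = μ₀nI = (4π×10⁻⁷)(4.880×10^3)(14.3) = 8.769×10^-2 T.
u = B²/(2μ₀) = (8.769×10^-2)²/(2×4π×10⁻⁷) = 3.060×10^3 J/m³.

u ≈ 3060 J/m³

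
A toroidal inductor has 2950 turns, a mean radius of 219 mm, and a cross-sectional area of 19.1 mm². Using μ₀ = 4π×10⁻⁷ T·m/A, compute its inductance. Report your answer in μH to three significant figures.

L ≈ 152 μH

For a thin toroid, L = μ₀N²A/(2πR).
L = (4π×10⁻⁷)(2950)²(1.910×10^-5) / (2π×0.219 m) = 1.518×10^-4 H.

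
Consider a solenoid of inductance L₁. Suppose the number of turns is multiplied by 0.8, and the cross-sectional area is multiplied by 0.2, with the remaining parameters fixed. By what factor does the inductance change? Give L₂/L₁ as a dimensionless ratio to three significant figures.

For a solenoid, L ∝ μᵣN²A/ℓ.
L₂/L₁ = (0.8)^2 × (0.2) = 0.128.

L₂/L₁ = 0.128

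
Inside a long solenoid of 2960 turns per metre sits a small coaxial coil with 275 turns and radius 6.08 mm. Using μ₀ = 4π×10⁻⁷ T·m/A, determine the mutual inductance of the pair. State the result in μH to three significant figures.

M ≈ 119 μH

The outer solenoid produces a uniform field B₁ = μ₀n₁I₁ across the inner coil,
so the flux linkage is N₂Φ = N₂B₁A₂ = μ₀n₁N₂A₂·I₁, giving M = μ₀n₁N₂A₂.
A₂ = πr² = π(6.080×10^-3 m)² = 1.161×10^-4 m².
M = (4π×10⁻⁷)(2960)(275)(1.161×10^-4) = 1.188×10^-4 H.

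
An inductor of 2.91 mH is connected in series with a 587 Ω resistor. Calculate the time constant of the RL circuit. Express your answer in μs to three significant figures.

τ ≈ 4.96 μs

τ = L/R = (2.910×10^-3 H)/(587 Ω) = 4.957×10^-6 s.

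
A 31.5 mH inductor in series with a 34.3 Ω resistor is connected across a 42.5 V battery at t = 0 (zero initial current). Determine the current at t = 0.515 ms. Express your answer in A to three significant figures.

τ = L/R = 3.150×10^-2/34.3 = 9.184×10^-4 s; final current I_∞ = ε/R = 42.5/34.3 = 1.239 A.
I(t) = I_∞(1 − e^(−t/τ)) with t/τ = 0.561.
I = (1.239)(1 − e^(−0.561)) = 0.5319 A.

I ≈ 0.532 A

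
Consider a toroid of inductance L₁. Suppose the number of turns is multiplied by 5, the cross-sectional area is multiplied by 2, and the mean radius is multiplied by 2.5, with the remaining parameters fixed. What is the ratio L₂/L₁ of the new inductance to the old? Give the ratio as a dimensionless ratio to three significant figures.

For a toroid, L ∝ μᵣN²A/R.
L₂/L₁ = (5)^2 × (2) × (2.5)^-1 = 20.0.

L₂/L₁ = 20.0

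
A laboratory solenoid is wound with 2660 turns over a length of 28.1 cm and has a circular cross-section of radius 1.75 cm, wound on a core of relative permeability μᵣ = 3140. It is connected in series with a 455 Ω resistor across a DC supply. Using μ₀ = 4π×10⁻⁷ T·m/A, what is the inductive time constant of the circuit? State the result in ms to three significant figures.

A = πr² = π(1.750×10^-2 m)² = 9.621×10^-4 m².
L = μ₀μᵣN²A/ℓ = (4π×10⁻⁷)(3140)(2660)²(9.621×10^-4)/(0.281) = 95.59 H.
τ = L/R = (95.59)/(455) = 0.2101 s.

τ ≈ 210 ms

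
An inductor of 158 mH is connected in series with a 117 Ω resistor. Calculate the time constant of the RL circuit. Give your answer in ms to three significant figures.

τ ≈ 1.35 ms

τ = L/R = (0.158 H)/(117 Ω) = 1.350×10^-3 s.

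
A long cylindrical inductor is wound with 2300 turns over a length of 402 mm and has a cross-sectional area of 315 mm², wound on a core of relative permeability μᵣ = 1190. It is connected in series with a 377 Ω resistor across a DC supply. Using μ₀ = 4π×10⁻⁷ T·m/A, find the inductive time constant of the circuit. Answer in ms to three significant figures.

τ ≈ 16.4 ms

A = 315 mm² = 3.150×10^-4 m².
L = μ₀μᵣN²A/ℓ = (4π×10⁻⁷)(1190)(2300)²(3.150×10^-4)/(0.402) = 6.199 H.
τ = L/R = (6.199)/(377) = 1.644×10^-2 s.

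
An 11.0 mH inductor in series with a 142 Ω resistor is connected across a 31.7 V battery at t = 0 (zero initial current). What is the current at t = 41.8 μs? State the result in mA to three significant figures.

τ = L/R = 1.100×10^-2/142 = 7.746×10^-5 s; final current I_∞ = ε/R = 31.7/142 = 0.2232 A.
I(t) = I_∞(1 − e^(−t/τ)) with t/τ = 0.540.
I = (0.2232)(1 − e^(−0.540)) = 9.309×10^-2 A.

I ≈ 93.1 mA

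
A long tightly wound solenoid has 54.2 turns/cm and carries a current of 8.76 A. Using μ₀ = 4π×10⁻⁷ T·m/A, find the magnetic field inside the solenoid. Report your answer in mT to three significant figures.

B ≈ 59.7 mT

Inside a long solenoid, B = μ₀nI.
B = (4π×10⁻⁷)(5.420×10^3 m⁻¹)(8.76 A) = 5.966×10^-2 T.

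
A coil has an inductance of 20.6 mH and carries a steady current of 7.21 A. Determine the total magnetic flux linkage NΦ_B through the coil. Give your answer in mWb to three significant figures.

From L = NΦ_B/I, the flux linkage is NΦ_B = LI.
NΦ_B = (2.060×10^-2 H)(7.21 A) = 0.1485 Wb.

NΦ_B ≈ 149 mWb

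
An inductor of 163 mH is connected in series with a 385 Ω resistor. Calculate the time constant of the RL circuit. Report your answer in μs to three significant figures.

τ ≈ 423 μs

τ = L/R = (0.163 H)/(385 Ω) = 4.234×10^-4 s.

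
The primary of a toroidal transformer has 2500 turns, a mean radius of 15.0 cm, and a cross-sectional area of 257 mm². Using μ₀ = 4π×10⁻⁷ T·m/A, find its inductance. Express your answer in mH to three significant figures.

For a thin toroid, L = μ₀N²A/(2πR).
L = (4π×10⁻⁷)(2500)²(2.570×10^-4) / (2π×0.15 m) = 2.142×10^-3 H.

L ≈ 2.14 mH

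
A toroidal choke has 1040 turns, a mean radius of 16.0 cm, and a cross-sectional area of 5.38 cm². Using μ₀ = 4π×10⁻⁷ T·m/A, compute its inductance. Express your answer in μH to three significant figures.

For a thin toroid, L = μ₀N²A/(2πR).
L = (4π×10⁻⁷)(1040)²(5.380×10^-4) / (2π×0.16 m) = 7.274×10^-4 H.

L ≈ 727 μH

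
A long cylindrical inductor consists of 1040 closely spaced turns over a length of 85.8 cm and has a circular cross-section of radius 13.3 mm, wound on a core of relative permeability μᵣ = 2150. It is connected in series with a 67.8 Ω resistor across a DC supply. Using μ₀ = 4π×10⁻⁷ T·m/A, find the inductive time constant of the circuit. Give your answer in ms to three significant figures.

τ ≈ 27.9 ms

A = πr² = π(1.330×10^-2 m)² = 5.557×10^-4 m².
L = μ₀μᵣN²A/ℓ = (4π×10⁻⁷)(2150)(1040)²(5.557×10^-4)/(0.858) = 1.893 H.
τ = L/R = (1.893)/(67.8) = 2.792×10^-2 s.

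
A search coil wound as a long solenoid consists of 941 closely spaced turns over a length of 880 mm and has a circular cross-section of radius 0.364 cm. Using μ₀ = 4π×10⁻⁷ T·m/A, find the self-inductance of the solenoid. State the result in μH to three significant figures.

A = πr² = π(3.640×10^-3 m)² = 4.162×10^-5 m².
For a long solenoid, L = μ₀N²A/ℓ.
L = (4π×10⁻⁷)(941)²(4.162×10^-5)/(0.88 m) = 5.263×10^-5 H.

L ≈ 52.6 μH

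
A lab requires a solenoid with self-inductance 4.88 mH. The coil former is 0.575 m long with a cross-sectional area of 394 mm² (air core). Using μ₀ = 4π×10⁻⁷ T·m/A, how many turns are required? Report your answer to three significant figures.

N ≈ 2380 turns

A = 394 mm² = 3.940×10^-4 m².
From L = μ₀N²A/ℓ, N = √(Lℓ / (μ₀A)).
N = √[(4.880×10^-3)(0.575) / ((4π×10⁻⁷)×3.940×10^-4)] = √(5.667×10^6) ≈ 2380.6.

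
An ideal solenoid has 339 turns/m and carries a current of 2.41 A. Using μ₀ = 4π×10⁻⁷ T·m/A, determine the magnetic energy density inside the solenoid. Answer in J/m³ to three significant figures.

u ≈ 0.419 J/m³

B = μ₀nI = (4π×10⁻⁷)(339)(2.41) = 1.027×10^-3 T.
u = B²/(2μ₀) = (1.027×10^-3)²/(2×4π×10⁻⁷) = 0.4194 J/m³.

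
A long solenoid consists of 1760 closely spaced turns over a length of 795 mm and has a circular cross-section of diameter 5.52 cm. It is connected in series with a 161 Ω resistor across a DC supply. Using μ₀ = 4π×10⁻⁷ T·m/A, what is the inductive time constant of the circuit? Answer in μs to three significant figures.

A = π(d/2)² = π(2.760×10^-2 m)² = 2.393×10^-3 m².
L = μ₀N²A/ℓ = (4π×10⁻⁷)(1760)²(2.393×10^-3)/(0.795) = 1.172×10^-2 H.
τ = L/R = (1.172×10^-2)/(161) = 7.278×10^-5 s.

τ ≈ 72.8 μs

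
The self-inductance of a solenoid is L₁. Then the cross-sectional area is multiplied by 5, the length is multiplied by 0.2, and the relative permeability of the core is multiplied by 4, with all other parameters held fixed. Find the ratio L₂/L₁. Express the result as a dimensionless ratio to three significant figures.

L₂/L₁ = 100

For a solenoid, L ∝ μᵣN²A/ℓ.
L₂/L₁ = (5) × (0.2)^-1 × (4) = 100.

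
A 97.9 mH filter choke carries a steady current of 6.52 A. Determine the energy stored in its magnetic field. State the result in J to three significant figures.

U ≈ 2.08 J

Stored magnetic energy: U = ½LI².
U = ½(9.790×10^-2 H)(6.52 A)² = 2.081 J.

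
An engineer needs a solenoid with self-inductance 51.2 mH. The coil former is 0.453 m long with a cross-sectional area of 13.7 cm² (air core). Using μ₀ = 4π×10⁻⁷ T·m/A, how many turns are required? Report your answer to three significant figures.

A = 13.7 cm² = 1.370×10^-3 m².
From L = μ₀N²A/ℓ, N = √(Lℓ / (μ₀A)).
N = √[(5.120×10^-2)(0.453) / ((4π×10⁻⁷)×1.370×10^-3)] = √(1.347×10^7) ≈ 3670.4.

N ≈ 3670 turns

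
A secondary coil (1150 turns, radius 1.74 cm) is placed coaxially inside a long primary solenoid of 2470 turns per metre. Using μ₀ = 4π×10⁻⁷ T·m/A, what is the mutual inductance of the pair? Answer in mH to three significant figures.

The outer solenoid produces a uniform field B₁ = μ₀n₁I₁ across the inner coil,
so the flux linkage is N₂Φ = N₂B₁A₂ = μ₀n₁N₂A₂·I₁, giving M = μ₀n₁N₂A₂.
A₂ = πr² = π(1.740×10^-2 m)² = 9.511×10^-4 m².
M = (4π×10⁻⁷)(2470)(1150)(9.511×10^-4) = 3.395×10^-3 H.

M ≈ 3.40 mH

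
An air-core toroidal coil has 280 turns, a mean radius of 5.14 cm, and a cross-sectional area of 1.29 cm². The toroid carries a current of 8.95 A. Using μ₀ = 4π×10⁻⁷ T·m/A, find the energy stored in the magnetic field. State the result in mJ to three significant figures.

U ≈ 1.58 mJ

L = μ₀N²A/(2πR) = (4π×10⁻⁷)(280)²(1.290×10^-4)/(2π×5.140×10^-2) = 3.935×10^-5 H.
U = ½LI² = ½(3.935×10^-5)(8.95)² = 1.576×10^-3 J.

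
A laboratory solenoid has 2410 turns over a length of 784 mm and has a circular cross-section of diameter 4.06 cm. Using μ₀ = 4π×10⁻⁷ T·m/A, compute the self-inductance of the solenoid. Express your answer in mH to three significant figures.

L ≈ 12.1 mH

A = π(d/2)² = π(2.030×10^-2 m)² = 1.2946×10^-3 m².
For a long solenoid, L = μ₀N²A/ℓ.
L = (4π×10⁻⁷)(2410)²(1.2946×10^-3)/(0.784 m) = 1.205×10^-2 H.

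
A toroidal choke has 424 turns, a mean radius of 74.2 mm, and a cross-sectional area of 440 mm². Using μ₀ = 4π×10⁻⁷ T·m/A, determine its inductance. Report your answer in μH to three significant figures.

L ≈ 213 μH

For a thin toroid, L = μ₀N²A/(2πR).
L = (4π×10⁻⁷)(424)²(4.400×10^-4) / (2π×7.420×10^-2 m) = 2.132×10^-4 H.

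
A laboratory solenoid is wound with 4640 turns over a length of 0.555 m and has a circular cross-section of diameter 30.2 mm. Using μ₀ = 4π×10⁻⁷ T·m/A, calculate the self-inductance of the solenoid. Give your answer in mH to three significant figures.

L ≈ 34.9 mH

A = π(d/2)² = π(1.510×10^-2 m)² = 7.163×10^-4 m².
For a long solenoid, L = μ₀N²A/ℓ.
L = (4π×10⁻⁷)(4640)²(7.163×10^-4)/(0.555 m) = 3.492×10^-2 H.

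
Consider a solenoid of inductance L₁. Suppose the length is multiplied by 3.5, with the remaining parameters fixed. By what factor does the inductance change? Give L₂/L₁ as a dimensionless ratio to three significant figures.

L₂/L₁ = 0.286

For a solenoid, L ∝ μᵣN²A/ℓ.
L₂/L₁ = (3.5)^-1 = 0.286.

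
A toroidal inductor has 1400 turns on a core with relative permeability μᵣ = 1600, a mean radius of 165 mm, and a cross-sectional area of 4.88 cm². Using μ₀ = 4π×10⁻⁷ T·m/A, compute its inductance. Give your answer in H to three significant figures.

L ≈ 1.85 H

For a thin toroid, L = μ₀μᵣN²A/(2πR).
L = (4π×10⁻⁷)(1600)(1400)²(4.880×10^-4) / (2π×0.165 m) = 1.85499 H.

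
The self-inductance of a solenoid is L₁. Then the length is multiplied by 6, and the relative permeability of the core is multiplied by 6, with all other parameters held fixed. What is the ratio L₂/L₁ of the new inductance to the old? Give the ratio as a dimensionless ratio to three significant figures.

L₂/L₁ = 1.00

For a solenoid, L ∝ μᵣN²A/ℓ.
L₂/L₁ = (6)^-1 × (6) = 1.00.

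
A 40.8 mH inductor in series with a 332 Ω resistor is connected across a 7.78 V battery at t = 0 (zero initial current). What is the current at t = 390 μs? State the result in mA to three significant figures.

I ≈ 22.5 mA

τ = L/R = 4.080×10^-2/332 = 1.229×10^-4 s; final current I_∞ = ε/R = 7.78/332 = 2.343×10^-2 A.
I(t) = I_∞(1 − e^(−t/τ)) with t/τ = 3.174.
I = (2.343×10^-2)(1 − e^(−3.174)) = 2.245×10^-2 A.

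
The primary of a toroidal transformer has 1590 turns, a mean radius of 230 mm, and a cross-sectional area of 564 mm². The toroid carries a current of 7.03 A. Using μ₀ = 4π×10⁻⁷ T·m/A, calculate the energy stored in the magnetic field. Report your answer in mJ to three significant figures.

L = μ₀N²A/(2πR) = (4π×10⁻⁷)(1590)²(5.640×10^-4)/(2π×0.23) = 1.240×10^-3 H.
U = ½LI² = ½(1.240×10^-3)(7.03)² = 3.064×10^-2 J.

U ≈ 30.6 mJ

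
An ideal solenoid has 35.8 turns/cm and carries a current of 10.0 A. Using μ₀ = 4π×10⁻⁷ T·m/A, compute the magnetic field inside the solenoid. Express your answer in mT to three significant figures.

Inside a long solenoid, B = μ₀nI.
B = (4π×10⁻⁷)(3.580×10^3 m⁻¹)(10.0 A) = 4.499×10^-2 T.

B ≈ 45.0 mT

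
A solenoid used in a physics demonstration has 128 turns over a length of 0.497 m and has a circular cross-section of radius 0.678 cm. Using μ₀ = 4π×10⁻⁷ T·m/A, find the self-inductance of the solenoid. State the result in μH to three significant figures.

A = πr² = π(6.780×10^-3 m)² = 1.444×10^-4 m².
For a long solenoid, L = μ₀N²A/ℓ.
L = (4π×10⁻⁷)(128)²(1.444×10^-4)/(0.497 m) = 5.982×10^-6 H.

L ≈ 5.98 μH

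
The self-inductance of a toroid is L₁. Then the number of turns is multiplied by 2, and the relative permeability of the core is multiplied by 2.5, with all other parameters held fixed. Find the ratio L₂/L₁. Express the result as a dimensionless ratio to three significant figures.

L₂/L₁ = 10.0

For a toroid, L ∝ μᵣN²A/R.
L₂/L₁ = (2)^2 × (2.5) = 10.0.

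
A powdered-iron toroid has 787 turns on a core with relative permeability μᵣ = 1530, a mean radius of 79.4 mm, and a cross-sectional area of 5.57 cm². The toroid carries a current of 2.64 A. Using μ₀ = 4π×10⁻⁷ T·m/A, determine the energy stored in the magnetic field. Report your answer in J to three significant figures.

L = μ₀μᵣN²A/(2πR) = (4π×10⁻⁷)(1530)(787)²(5.570×10^-4)/(2π×7.940×10^-2) = 1.33 H.
U = ½LI² = ½(1.33)(2.64)² = 4.633 J.

U ≈ 4.63 J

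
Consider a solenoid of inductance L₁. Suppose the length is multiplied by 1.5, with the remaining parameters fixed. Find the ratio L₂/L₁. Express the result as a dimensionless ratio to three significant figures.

For a solenoid, L ∝ μᵣN²A/ℓ.
L₂/L₁ = (1.5)^-1 = 0.667.

L₂/L₁ = 0.667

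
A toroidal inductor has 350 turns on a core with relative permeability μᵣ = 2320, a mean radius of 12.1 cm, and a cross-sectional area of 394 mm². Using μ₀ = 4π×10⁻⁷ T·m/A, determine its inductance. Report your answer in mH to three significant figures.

For a thin toroid, L = μ₀μᵣN²A/(2πR).
L = (4π×10⁻⁷)(2320)(350)²(3.940×10^-4) / (2π×0.121 m) = 0.1851 H.

L ≈ 185 mH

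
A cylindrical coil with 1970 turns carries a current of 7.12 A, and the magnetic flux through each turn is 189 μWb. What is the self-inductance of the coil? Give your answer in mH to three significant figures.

L ≈ 52.3 mH

Self-inductance is defined by L = NΦ_B/I (flux linkage over current).
L = (1970)(1.890×10^-4 Wb)/(7.12 A) = 5.229×10^-2 H.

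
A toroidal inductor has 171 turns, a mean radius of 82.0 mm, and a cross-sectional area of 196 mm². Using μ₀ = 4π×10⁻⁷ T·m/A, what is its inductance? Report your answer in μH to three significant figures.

L ≈ 14.0 μH

For a thin toroid, L = μ₀N²A/(2πR).
L = (4π×10⁻⁷)(171)²(1.960×10^-4) / (2π×8.200×10^-2 m) = 1.398×10^-5 H.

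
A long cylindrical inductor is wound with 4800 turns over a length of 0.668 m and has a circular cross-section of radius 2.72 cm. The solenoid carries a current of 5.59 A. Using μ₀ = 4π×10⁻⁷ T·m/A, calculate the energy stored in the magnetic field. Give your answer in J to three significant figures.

A = πr² = π(2.720×10^-2 m)² = 2.324×10^-3 m².
L = μ₀N²A/ℓ = (4π×10⁻⁷)(4800)²(2.324×10^-3)/(0.668) = 0.1007 H.
U = ½LI² = ½(0.1007)(5.59)² = 1.574 J.

U ≈ 1.57 J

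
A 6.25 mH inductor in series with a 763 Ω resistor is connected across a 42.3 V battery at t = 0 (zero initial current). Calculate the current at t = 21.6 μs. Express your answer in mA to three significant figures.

τ = L/R = 6.250×10^-3/763 = 8.191×10^-6 s; final current I_∞ = ε/R = 42.3/763 = 5.544×10^-2 A.
I(t) = I_∞(1 − e^(−t/τ)) with t/τ = 2.637.
I = (5.544×10^-2)(1 − e^(−2.637)) = 5.147×10^-2 A.

I ≈ 51.5 mA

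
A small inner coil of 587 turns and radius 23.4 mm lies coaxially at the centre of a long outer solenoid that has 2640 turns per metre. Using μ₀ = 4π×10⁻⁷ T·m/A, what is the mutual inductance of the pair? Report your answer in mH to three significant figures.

The outer solenoid produces a uniform field B₁ = μ₀n₁I₁ across the inner coil,
so the flux linkage is N₂Φ = N₂B₁A₂ = μ₀n₁N₂A₂·I₁, giving M = μ₀n₁N₂A₂.
A₂ = πr² = π(2.340×10^-2 m)² = 1.720×10^-3 m².
M = (4π×10⁻⁷)(2640)(587)(1.720×10^-3) = 3.350×10^-3 H.

M ≈ 3.35 mH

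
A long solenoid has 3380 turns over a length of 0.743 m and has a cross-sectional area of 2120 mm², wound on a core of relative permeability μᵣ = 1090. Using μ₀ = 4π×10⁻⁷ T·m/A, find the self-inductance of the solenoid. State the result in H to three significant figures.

A = 2120 mm² = 2.120×10^-3 m².
For a long solenoid, L = μ₀μᵣN²A/ℓ.
L = (4π×10⁻⁷)(1090)(3380)²(2.120×10^-3)/(0.743 m) = 44.6495 H.

L ≈ 44.6 H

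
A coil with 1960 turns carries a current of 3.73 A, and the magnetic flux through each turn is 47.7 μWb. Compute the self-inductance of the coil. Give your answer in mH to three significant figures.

Self-inductance is defined by L = NΦ_B/I (flux linkage over current).
L = (1960)(4.770×10^-5 Wb)/(3.73 A) = 2.506×10^-2 H.

L ≈ 25.1 mH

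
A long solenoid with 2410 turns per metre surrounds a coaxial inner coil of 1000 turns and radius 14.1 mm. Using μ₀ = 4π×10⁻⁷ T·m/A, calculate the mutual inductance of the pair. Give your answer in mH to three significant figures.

The outer solenoid produces a uniform field B₁ = μ₀n₁I₁ across the inner coil,
so the flux linkage is N₂Φ = N₂B₁A₂ = μ₀n₁N₂A₂·I₁, giving M = μ₀n₁N₂A₂.
A₂ = πr² = π(1.410×10^-2 m)² = 6.246×10^-4 m².
M = (4π×10⁻⁷)(2410)(1000)(6.246×10^-4) = 1.892×10^-3 H.

M ≈ 1.89 mH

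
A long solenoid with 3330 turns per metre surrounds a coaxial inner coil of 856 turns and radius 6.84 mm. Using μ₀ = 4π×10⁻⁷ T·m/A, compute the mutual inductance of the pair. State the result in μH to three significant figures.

M ≈ 526 μH

The outer solenoid produces a uniform field B₁ = μ₀n₁I₁ across the inner coil,
so the flux linkage is N₂Φ = N₂B₁A₂ = μ₀n₁N₂A₂·I₁, giving M = μ₀n₁N₂A₂.
A₂ = πr² = π(6.840×10^-3 m)² = 1.470×10^-4 m².
M = (4π×10⁻⁷)(3330)(856)(1.470×10^-4) = 5.2649×10^-4 H.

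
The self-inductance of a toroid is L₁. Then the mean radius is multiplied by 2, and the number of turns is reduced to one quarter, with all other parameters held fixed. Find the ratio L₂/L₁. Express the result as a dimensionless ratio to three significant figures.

L₂/L₁ = 0.0313

For a toroid, L ∝ μᵣN²A/R.
L₂/L₁ = (2)^-1 × (0.25)^2 = 0.0313.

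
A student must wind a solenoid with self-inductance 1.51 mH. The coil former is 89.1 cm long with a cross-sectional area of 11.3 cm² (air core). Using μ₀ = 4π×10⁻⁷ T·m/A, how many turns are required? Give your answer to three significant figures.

A = 11.3 cm² = 1.130×10^-3 m².
From L = μ₀N²A/ℓ, N = √(Lℓ / (μ₀A)).
N = √[(1.510×10^-3)(0.891) / ((4π×10⁻⁷)×1.130×10^-3)] = √(9.4747×10^5) ≈ 973.4.

N ≈ 973 turns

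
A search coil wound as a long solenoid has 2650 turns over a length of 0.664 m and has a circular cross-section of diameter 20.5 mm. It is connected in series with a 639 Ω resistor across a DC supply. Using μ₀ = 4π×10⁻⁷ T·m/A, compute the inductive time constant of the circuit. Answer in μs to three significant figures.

τ ≈ 6.86 μs

A = π(d/2)² = π(1.025×10^-2 m)² = 3.301×10^-4 m².
L = μ₀N²A/ℓ = (4π×10⁻⁷)(2650)²(3.301×10^-4)/(0.664) = 4.387×10^-3 H.
τ = L/R = (4.387×10^-3)/(639) = 6.8648×10^-6 s.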